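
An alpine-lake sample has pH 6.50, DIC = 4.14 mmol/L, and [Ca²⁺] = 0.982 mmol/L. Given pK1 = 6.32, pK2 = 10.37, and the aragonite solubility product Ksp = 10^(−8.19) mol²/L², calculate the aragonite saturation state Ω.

α₂ = 1 / (1 + [H⁺]/K2 + [H⁺]²/(K1K2)) = 1 / (1 + 10^+3.87 + 10^+3.69)
   = 1 / (1 + 7413.1 + 4897.8) = 1/1.2312×10^4 = 8.122×10^-5
[CO3²⁻] = α₂ × DIC = 8.122×10^-5 × 4.14 = 0.0003363 mmol/L = 0.3363 μmol/L
Ksp = 10^(−8.19) = 6.457×10^-9
Ω = [Ca²⁺][CO3²⁻]/Ksp = (0.982×10^-3)(3.363×10^-7) / 6.457×10^-9 = 0.0511

Ω = 0.0511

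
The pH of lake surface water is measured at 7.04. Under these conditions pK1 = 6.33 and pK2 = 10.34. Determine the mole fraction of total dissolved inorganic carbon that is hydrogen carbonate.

α₁ = 0.836

α₁ = 1 / (1 + [H⁺]/K1 + K2/[H⁺]) = 1 / (1 + 10^-0.71 + 10^-3.30)
   = 1 / (1 + 0.19498 + 0.00050119) = 1/1.1955 = 0.8365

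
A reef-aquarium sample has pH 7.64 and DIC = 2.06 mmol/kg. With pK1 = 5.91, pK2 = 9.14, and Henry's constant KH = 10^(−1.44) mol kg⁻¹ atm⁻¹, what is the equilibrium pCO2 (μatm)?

α₀ = 1 / (1 + K1/[H⁺] + K1K2/[H⁺]²) = 1 / (1 + 10^+1.73 + 10^+0.23)
   = 1 / (1 + 53.703 + 1.6982) = 1/56.401 = 0.01773
[CO2*] = α₀ × DIC = 0.01773 × 2.06 = 0.03652 mmol/kg
pCO2 = [CO2*]/KH = 3.652×10^-5 / 3.631×10^-2 = 1010 μatm

pCO2 = 1010 μatm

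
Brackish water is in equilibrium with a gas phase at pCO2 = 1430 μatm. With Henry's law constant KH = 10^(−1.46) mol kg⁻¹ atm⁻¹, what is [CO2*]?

[CO2*] = 49.6 μmol/kg

KH = 10^(−1.46) = 3.467×10^-2 mol kg⁻¹ atm⁻¹
[CO2*] = KH · pCO2 = 3.467×10^-2 × 1430×10^-6 atm = 4.96×10^-5 mol/kg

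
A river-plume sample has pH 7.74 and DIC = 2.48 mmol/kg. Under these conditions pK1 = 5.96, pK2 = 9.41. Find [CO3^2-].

[CO3²⁻] = 0.0511 mmol/kg

α₂ = 1 / (1 + [H⁺]/K2 + [H⁺]²/(K1K2)) = 1 / (1 + 10^+1.67 + 10^-0.11)
   = 1 / (1 + 46.774 + 0.77625) = 1/48.550 = 0.02060
[CO3²⁻] = α₂ × DIC = 0.02060 × 2.48 = 0.0511 mmol/kg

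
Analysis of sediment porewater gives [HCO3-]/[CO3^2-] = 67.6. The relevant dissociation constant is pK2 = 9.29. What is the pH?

From K2 = [H⁺][CO3^2-]/[HCO3-]:  pH = pK2 − log₁₀([HCO3-]/[CO3^2-])
log₁₀(67.6) = +1.830
pH = 9.29 − (+1.830) = 7.46

pH = 7.46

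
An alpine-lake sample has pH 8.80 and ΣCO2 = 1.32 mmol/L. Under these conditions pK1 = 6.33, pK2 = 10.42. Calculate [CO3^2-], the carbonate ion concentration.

α₂ = 1 / (1 + [H⁺]/K2 + [H⁺]²/(K1K2)) = 1 / (1 + 10^+1.62 + 10^-0.85)
   = 1 / (1 + 41.687 + 0.14125) = 1/42.828 = 0.02335
[CO3²⁻] = α₂ × DIC = 0.02335 × 1.32 = 0.0308 mmol/L

[CO3²⁻] = 0.0308 mmol/L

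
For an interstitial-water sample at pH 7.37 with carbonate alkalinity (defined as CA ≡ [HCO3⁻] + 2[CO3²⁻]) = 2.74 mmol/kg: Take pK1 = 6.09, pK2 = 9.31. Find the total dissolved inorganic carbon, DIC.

CA = [HCO3⁻] + 2[CO3²⁻] = (α₁ + 2α₂)·DIC
At pH 7.37: [H⁺]/K1 = 10^-1.28 = 0.052481, K2/[H⁺] = 10^-1.94 = 0.011482
α₁ = 1/(1 + 0.052481 + 0.011482) = 1/1.0640 = 0.9399; α₂ = α₁·K2/[H⁺] = 0.01079
α₁ + 2α₂ = 0.9615
DIC = CA / (α₁ + 2α₂) = 2.74 / 0.9615 = 2.85 mmol/kg

DIC = 2.85 mmol/kg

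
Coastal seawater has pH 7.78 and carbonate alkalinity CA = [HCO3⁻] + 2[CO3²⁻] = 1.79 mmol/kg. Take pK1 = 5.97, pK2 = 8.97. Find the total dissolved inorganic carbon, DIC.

CA = [HCO3⁻] + 2[CO3²⁻] = (α₁ + 2α₂)·DIC
At pH 7.78: [H⁺]/K1 = 10^-1.81 = 0.015488, K2/[H⁺] = 10^-1.19 = 0.064565
α₁ = 1/(1 + 0.015488 + 0.064565) = 1/1.0801 = 0.9259; α₂ = α₁·K2/[H⁺] = 0.05978
α₁ + 2α₂ = 1.0454
DIC = CA / (α₁ + 2α₂) = 1.79 / 1.0454 = 1.71 mmol/kg

DIC = 1.71 mmol/kg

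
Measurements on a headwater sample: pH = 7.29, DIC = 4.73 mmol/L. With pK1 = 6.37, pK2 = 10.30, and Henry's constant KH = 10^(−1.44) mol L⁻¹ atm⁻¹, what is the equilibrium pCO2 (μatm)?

α₀ = 1 / (1 + K1/[H⁺] + K1K2/[H⁺]²) = 1 / (1 + 10^+0.92 + 10^-2.09)
   = 1 / (1 + 8.3176 + 0.0081283) = 1/9.3258 = 0.1072
[CO2*] = α₀ × DIC = 0.1072 × 4.73 = 0.5072 mmol/L
pCO2 = [CO2*]/KH = 5.072×10^-4 / 3.631×10^-2 = 1.40×10^4 μatm

pCO2 = 1.40×10^4 μatm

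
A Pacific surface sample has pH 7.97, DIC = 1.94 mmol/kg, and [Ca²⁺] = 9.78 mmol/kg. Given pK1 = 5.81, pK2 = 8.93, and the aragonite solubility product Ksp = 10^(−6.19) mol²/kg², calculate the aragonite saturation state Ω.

Ω = 2.89

α₂ = 1 / (1 + [H⁺]/K2 + [H⁺]²/(K1K2)) = 1 / (1 + 10^+0.96 + 10^-1.20)
   = 1 / (1 + 9.1201 + 0.063096) = 1/10.183 = 0.09820
[CO3²⁻] = α₂ × DIC = 0.09820 × 1.94 = 0.1905 mmol/kg
Ksp = 10^(−6.19) = 6.457×10^-7
Ω = [Ca²⁺][CO3²⁻]/Ksp = (9.78×10^-3)(1.905×10^-4) / 6.457×10^-7 = 2.89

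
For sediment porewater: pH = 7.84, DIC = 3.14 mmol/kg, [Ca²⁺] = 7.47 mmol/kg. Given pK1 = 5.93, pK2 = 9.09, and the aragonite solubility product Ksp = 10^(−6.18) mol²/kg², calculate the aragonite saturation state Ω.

α₂ = 1 / (1 + [H⁺]/K2 + [H⁺]²/(K1K2)) = 1 / (1 + 10^+1.25 + 10^-0.66)
   = 1 / (1 + 17.783 + 0.21878) = 1/19.002 = 0.05263
[CO3²⁻] = α₂ × DIC = 0.05263 × 3.14 = 0.1652 mmol/kg
Ksp = 10^(−6.18) = 6.607×10^-7
Ω = [Ca²⁺][CO3²⁻]/Ksp = (7.47×10^-3)(1.652×10^-4) / 6.607×10^-7 = 1.87

Ω = 1.87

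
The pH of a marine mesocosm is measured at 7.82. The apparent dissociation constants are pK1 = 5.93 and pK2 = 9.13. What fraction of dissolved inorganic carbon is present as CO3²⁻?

α₂ = 1 / (1 + [H⁺]/K2 + [H⁺]²/(K1K2)) = 1 / (1 + 10^+1.31 + 10^-0.58)
   = 1 / (1 + 20.417 + 0.26303) = 1/21.680 = 0.04612

α₂ = 0.0461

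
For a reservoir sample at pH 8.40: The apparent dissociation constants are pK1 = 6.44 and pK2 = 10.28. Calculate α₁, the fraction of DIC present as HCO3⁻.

α₁ = 1 / (1 + [H⁺]/K1 + K2/[H⁺]) = 1 / (1 + 10^-1.96 + 10^-1.88)
   = 1 / (1 + 0.010965 + 0.013183) = 1/1.0241 = 0.9764

α₁ = 0.976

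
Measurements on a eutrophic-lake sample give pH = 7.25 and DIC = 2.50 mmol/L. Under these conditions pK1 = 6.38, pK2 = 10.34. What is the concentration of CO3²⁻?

[CO3²⁻] = 1.79 μmol/L

α₂ = 1 / (1 + [H⁺]/K2 + [H⁺]²/(K1K2)) = 1 / (1 + 10^+3.09 + 10^+2.22)
   = 1 / (1 + 1230.3 + 165.96) = 1/1397.2 = 0.0007157
[CO3²⁻] = α₂ × DIC = 0.0007157 × 2.50 = 0.00179 mmol/L = 1.79 μmol/L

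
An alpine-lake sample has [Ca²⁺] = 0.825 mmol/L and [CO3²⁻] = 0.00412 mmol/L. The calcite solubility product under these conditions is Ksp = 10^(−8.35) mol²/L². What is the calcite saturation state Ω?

Ksp = 10^(−8.35) = 4.467×10^-9
Ω = [Ca²⁺][CO3²⁻]/Ksp = (0.825×10^-3)(0.00412×10^-3) / 4.467×10^-9 = 0.761

Ω = 0.761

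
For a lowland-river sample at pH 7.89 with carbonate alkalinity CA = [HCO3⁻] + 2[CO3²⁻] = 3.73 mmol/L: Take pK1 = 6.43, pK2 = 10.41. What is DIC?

CA = [HCO3⁻] + 2[CO3²⁻] = (α₁ + 2α₂)·DIC
At pH 7.89: [H⁺]/K1 = 10^-1.46 = 0.034674, K2/[H⁺] = 10^-2.52 = 0.0030200
α₁ = 1/(1 + 0.034674 + 0.0030200) = 1/1.0377 = 0.9637; α₂ = α₁·K2/[H⁺] = 0.002910
α₁ + 2α₂ = 0.9695
DIC = CA / (α₁ + 2α₂) = 3.73 / 0.9695 = 3.85 mmol/L

DIC = 3.85 mmol/L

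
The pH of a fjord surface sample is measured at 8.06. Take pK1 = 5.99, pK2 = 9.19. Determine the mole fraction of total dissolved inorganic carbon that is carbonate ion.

α₂ = 0.0685

α₂ = 1 / (1 + [H⁺]/K2 + [H⁺]²/(K1K2)) = 1 / (1 + 10^+1.13 + 10^-0.94)
   = 1 / (1 + 13.490 + 0.11482) = 1/14.604 = 0.06847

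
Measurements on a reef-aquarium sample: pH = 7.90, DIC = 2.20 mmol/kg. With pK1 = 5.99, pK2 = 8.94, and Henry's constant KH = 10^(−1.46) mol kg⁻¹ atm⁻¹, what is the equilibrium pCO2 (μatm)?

pCO2 = 707 μatm

α₀ = 1 / (1 + K1/[H⁺] + K1K2/[H⁺]²) = 1 / (1 + 10^+1.91 + 10^+0.87)
   = 1 / (1 + 81.283 + 7.4131) = 1/89.696 = 0.01115
[CO2*] = α₀ × DIC = 0.01115 × 2.20 = 0.02453 mmol/kg
pCO2 = [CO2*]/KH = 2.453×10^-5 / 3.467×10^-2 = 707 μatm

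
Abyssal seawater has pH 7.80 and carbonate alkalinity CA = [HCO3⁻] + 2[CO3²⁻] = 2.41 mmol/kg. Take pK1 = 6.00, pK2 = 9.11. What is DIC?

CA = [HCO3⁻] + 2[CO3²⁻] = (α₁ + 2α₂)·DIC
At pH 7.80: [H⁺]/K1 = 10^-1.80 = 0.015849, K2/[H⁺] = 10^-1.31 = 0.048978
α₁ = 1/(1 + 0.015849 + 0.048978) = 1/1.0648 = 0.9391; α₂ = α₁·K2/[H⁺] = 0.04600
α₁ + 2α₂ = 1.0311
DIC = CA / (α₁ + 2α₂) = 2.41 / 1.0311 = 2.34 mmol/kg

DIC = 2.34 mmol/kg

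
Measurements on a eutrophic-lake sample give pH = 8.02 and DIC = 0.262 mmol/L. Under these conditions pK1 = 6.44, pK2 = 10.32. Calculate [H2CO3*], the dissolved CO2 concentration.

[CO2*] = 6.68 μmol/L

α₀ = 1 / (1 + K1/[H⁺] + K1K2/[H⁺]²) = 1 / (1 + 10^+1.58 + 10^-0.72)
   = 1 / (1 + 38.019 + 0.19055) = 1/39.209 = 0.02550
[CO2*] = α₀ × DIC = 0.02550 × 0.262 = 0.00668 mmol/L = 6.68 μmol/L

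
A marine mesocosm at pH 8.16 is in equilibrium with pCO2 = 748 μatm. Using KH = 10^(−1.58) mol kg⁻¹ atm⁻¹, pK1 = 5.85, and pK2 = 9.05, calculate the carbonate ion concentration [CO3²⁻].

[CO3²⁻] = 0.517 mmol/kg

[CO2*] = KH · pCO2 = 10^(−1.58) × 748×10^-6 = 1.967×10^-5 mol/kg
α₀ = 1/(1 + K1/[H⁺] + K1K2/[H⁺]²) = 1/(1 + 10^+2.31 + 10^+1.42) = 0.004320
DIC = [CO2*]/α₀ = 1.967×10^-5 / 0.004320 = 4.554 mmol/kg
[CO3²⁻] = α₂·DIC; α₂ = 0.1136, so [CO3²⁻] = 0.1136 × 4.554 = 0.517 mmol/kg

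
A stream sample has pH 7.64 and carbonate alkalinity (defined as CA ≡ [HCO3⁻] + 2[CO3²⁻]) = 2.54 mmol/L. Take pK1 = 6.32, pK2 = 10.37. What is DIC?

CA = [HCO3⁻] + 2[CO3²⁻] = (α₁ + 2α₂)·DIC
At pH 7.64: [H⁺]/K1 = 10^-1.32 = 0.047863, K2/[H⁺] = 10^-2.73 = 0.0018621
α₁ = 1/(1 + 0.047863 + 0.0018621) = 1/1.0497 = 0.9526; α₂ = α₁·K2/[H⁺] = 0.001774
α₁ + 2α₂ = 0.9562
DIC = CA / (α₁ + 2α₂) = 2.54 / 0.9562 = 2.66 mmol/L

DIC = 2.66 mmol/L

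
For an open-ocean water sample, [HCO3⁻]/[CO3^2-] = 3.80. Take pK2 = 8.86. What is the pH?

From K2 = [H⁺][CO3^2-]/[HCO3⁻]:  pH = pK2 − log₁₀([HCO3⁻]/[CO3^2-])
log₁₀(3.80) = +0.580
pH = 8.86 − (+0.580) = 8.28

pH = 8.28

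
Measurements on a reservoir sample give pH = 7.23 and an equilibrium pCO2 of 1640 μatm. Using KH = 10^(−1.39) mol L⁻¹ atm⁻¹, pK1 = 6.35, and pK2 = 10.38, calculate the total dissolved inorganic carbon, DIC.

DIC = 0.574 mmol/L

[CO2*] = KH · pCO2 = 10^(−1.39) × 1640×10^-6 = 6.681×10^-5 mol/L
α₀ = 1/(1 + K1/[H⁺] + K1K2/[H⁺]²) = 1/(1 + 10^+0.88 + 10^-2.27) = 0.1164
DIC = [CO2*]/α₀ = 6.681×10^-5 / 0.1164 = 0.574 mmol/L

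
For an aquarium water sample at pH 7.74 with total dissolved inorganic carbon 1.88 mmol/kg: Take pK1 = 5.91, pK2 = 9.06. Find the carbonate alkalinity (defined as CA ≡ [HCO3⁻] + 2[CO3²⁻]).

CA = [HCO3⁻] + 2[CO3²⁻] = (α₁ + 2α₂)·DIC
At pH 7.74: [H⁺]/K1 = 10^-1.83 = 0.014791, K2/[H⁺] = 10^-1.32 = 0.047863
α₁ = 1/(1 + 0.014791 + 0.047863) = 1/1.0627 = 0.9410; α₂ = α₁·K2/[H⁺] = 0.04504
α₁ + 2α₂ = 1.0311
CA = 1.0311 × 1.88 = 1.94 mmol/kg

CA = 1.94 mmol/kg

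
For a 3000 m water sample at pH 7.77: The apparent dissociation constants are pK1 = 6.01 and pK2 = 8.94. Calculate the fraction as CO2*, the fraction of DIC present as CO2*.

α₀ = 0.0160

α₀ = 1 / (1 + K1/[H⁺] + K1K2/[H⁺]²) = 1 / (1 + 10^+1.76 + 10^+0.59)
   = 1 / (1 + 57.544 + 3.8905) = 1/62.434 = 0.01602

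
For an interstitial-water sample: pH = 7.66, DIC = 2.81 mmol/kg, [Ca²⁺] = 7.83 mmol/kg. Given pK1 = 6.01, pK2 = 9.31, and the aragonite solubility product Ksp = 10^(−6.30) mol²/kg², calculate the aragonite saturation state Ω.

Ω = 0.941

α₂ = 1 / (1 + [H⁺]/K2 + [H⁺]²/(K1K2)) = 1 / (1 + 10^+1.65 + 10^+0.00)
   = 1 / (1 + 44.668 + 1.0000) = 1/46.668 = 0.02143
[CO3²⁻] = α₂ × DIC = 0.02143 × 2.81 = 0.06021 mmol/kg
Ksp = 10^(−6.30) = 5.012×10^-7
Ω = [Ca²⁺][CO3²⁻]/Ksp = (7.83×10^-3)(6.021×10^-5) / 5.012×10^-7 = 0.941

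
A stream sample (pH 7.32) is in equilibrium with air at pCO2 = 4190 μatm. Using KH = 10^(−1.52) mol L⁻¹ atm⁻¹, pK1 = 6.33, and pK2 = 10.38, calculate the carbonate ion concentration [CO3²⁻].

[CO2*] = KH · pCO2 = 10^(−1.52) × 4190×10^-6 = 1.265×10^-4 mol/L
α₀ = 1/(1 + K1/[H⁺] + K1K2/[H⁺]²) = 1/(1 + 10^+0.99 + 10^-2.07) = 0.09276
DIC = [CO2*]/α₀ = 1.265×10^-4 / 0.09276 = 1.364 mmol/L
[CO3²⁻] = α₂·DIC; α₂ = 0.0007895, so [CO3²⁻] = 0.0007895 × 1.364 = 0.00108 mmol/L = 1.08 μmol/L

[CO3²⁻] = 1.08 μmol/L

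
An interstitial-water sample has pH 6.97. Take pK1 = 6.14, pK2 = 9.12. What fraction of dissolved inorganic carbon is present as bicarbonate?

α₁ = 0.866

α₁ = 1 / (1 + [H⁺]/K1 + K2/[H⁺]) = 1 / (1 + 10^-0.83 + 10^-2.15)
   = 1 / (1 + 0.14791 + 0.0070795) = 1/1.1550 = 0.8658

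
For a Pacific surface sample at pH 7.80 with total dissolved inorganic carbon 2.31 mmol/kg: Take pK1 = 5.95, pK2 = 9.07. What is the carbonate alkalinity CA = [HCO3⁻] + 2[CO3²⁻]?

CA = [HCO3⁻] + 2[CO3²⁻] = (α₁ + 2α₂)·DIC
At pH 7.80: [H⁺]/K1 = 10^-1.85 = 0.014125, K2/[H⁺] = 10^-1.27 = 0.053703
α₁ = 1/(1 + 0.014125 + 0.053703) = 1/1.0678 = 0.9365; α₂ = α₁·K2/[H⁺] = 0.05029
α₁ + 2α₂ = 1.0371
CA = 1.0371 × 2.31 = 2.40 mmol/kg

CA = 2.40 mmol/kg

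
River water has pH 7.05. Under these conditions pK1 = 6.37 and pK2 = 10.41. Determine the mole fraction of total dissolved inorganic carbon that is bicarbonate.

α₁ = 0.827

α₁ = 1 / (1 + [H⁺]/K1 + K2/[H⁺]) = 1 / (1 + 10^-0.68 + 10^-3.36)
   = 1 / (1 + 0.20893 + 0.00043652) = 1/1.2094 = 0.8269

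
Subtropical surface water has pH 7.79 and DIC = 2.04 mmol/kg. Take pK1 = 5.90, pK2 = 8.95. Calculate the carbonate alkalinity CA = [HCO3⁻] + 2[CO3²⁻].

CA = [HCO3⁻] + 2[CO3²⁻] = (α₁ + 2α₂)·DIC
At pH 7.79: [H⁺]/K1 = 10^-1.89 = 0.012882, K2/[H⁺] = 10^-1.16 = 0.069183
α₁ = 1/(1 + 0.012882 + 0.069183) = 1/1.0821 = 0.9242; α₂ = α₁·K2/[H⁺] = 0.06394
α₁ + 2α₂ = 1.0520
CA = 1.0520 × 2.04 = 2.15 mmol/kg

CA = 2.15 mmol/kg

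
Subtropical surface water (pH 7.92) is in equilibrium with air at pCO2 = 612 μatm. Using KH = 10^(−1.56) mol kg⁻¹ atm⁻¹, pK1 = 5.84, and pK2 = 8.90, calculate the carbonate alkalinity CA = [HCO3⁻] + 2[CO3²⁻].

[CO2*] = KH · pCO2 = 10^(−1.56) × 612×10^-6 = 1.686×10^-5 mol/kg
α₀ = 1/(1 + K1/[H⁺] + K1K2/[H⁺]²) = 1/(1 + 10^+2.08 + 10^+1.10) = 0.007473
DIC = [CO2*]/α₀ = 1.686×10^-5 / 0.007473 = 2.256 mmol/kg
CA = (α₁ + 2α₂)·DIC = (0.8984 + 2×0.09408) × 2.256 = 2.45 mmol/kg

CA = 2.45 mmol/kg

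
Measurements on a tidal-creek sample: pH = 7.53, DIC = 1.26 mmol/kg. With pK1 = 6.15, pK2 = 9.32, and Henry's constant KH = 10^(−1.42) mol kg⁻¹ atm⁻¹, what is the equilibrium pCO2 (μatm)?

α₀ = 1 / (1 + K1/[H⁺] + K1K2/[H⁺]²) = 1 / (1 + 10^+1.38 + 10^-0.41)
   = 1 / (1 + 23.988 + 0.38905) = 1/25.377 = 0.03941
[CO2*] = α₀ × DIC = 0.03941 × 1.26 = 0.04965 mmol/kg
pCO2 = [CO2*]/KH = 4.965×10^-5 / 3.802×10^-2 = 1310 μatm

pCO2 = 1310 μatm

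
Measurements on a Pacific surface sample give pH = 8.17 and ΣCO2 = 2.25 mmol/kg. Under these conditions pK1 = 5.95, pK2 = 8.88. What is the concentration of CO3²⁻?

α₂ = 1 / (1 + [H⁺]/K2 + [H⁺]²/(K1K2)) = 1 / (1 + 10^+0.71 + 10^-1.51)
   = 1 / (1 + 5.1286 + 0.030903) = 1/6.1595 = 0.1624
[CO3²⁻] = α₂ × DIC = 0.1624 × 2.25 = 0.365 mmol/kg

[CO3²⁻] = 0.365 mmol/kg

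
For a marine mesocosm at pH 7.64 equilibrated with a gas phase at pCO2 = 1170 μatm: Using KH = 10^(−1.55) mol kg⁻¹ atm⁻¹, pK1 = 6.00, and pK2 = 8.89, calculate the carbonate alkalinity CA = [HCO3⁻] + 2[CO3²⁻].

CA = 1.60 mmol/kg

[CO2*] = KH · pCO2 = 10^(−1.55) × 1170×10^-6 = 3.298×10^-5 mol/kg
α₀ = 1/(1 + K1/[H⁺] + K1K2/[H⁺]²) = 1/(1 + 10^+1.64 + 10^+0.39) = 0.02123
DIC = [CO2*]/α₀ = 3.298×10^-5 / 0.02123 = 1.553 mmol/kg
CA = (α₁ + 2α₂)·DIC = (0.9267 + 2×0.05211) × 1.553 = 1.60 mmol/kg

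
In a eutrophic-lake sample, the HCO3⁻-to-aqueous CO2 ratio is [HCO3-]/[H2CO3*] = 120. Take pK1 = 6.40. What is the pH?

From K1 = [H⁺][HCO3-]/[H2CO3*]:  pH = pK1 + log₁₀([HCO3-]/[H2CO3*])
log₁₀(120) = +2.079
pH = 6.40 + (+2.079) = 8.48

pH = 8.48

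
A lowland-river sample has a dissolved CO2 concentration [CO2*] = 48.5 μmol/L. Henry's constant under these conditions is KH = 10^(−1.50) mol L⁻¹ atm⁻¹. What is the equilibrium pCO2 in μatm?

KH = 10^(−1.50) = 3.162×10^-2 mol L⁻¹ atm⁻¹
pCO2 = [CO2*]/KH = 48.5×10^-6 / 3.162×10^-2 = 1.53×10^-3 atm = 1530 μatm

pCO2 = 1530 μatm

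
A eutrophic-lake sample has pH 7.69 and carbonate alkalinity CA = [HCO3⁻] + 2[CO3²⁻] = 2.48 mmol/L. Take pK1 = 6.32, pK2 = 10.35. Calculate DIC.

CA = [HCO3⁻] + 2[CO3²⁻] = (α₁ + 2α₂)·DIC
At pH 7.69: [H⁺]/K1 = 10^-1.37 = 0.042658, K2/[H⁺] = 10^-2.66 = 0.0021878
α₁ = 1/(1 + 0.042658 + 0.0021878) = 1/1.0448 = 0.9571; α₂ = α₁·K2/[H⁺] = 0.002094
α₁ + 2α₂ = 0.9613
DIC = CA / (α₁ + 2α₂) = 2.48 / 0.9613 = 2.58 mmol/L

DIC = 2.58 mmol/L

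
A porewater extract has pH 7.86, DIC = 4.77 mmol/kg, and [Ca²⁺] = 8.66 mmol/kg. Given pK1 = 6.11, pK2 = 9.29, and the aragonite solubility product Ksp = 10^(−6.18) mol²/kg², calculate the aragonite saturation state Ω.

α₂ = 1 / (1 + [H⁺]/K2 + [H⁺]²/(K1K2)) = 1 / (1 + 10^+1.43 + 10^-0.32)
   = 1 / (1 + 26.915 + 0.47863) = 1/28.394 = 0.03522
[CO3²⁻] = α₂ × DIC = 0.03522 × 4.77 = 0.1680 mmol/kg
Ksp = 10^(−6.18) = 6.607×10^-7
Ω = [Ca²⁺][CO3²⁻]/Ksp = (8.66×10^-3)(1.680×10^-4) / 6.607×10^-7 = 2.20

Ω = 2.20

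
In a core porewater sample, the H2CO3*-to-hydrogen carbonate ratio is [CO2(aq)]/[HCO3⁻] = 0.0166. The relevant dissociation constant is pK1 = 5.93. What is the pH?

From K1 = [H⁺][HCO3⁻]/[CO2(aq)]:  pH = pK1 − log₁₀([CO2(aq)]/[HCO3⁻])
log₁₀(0.0166) = -1.780
pH = 5.93 − (-1.780) = 7.71

pH = 7.71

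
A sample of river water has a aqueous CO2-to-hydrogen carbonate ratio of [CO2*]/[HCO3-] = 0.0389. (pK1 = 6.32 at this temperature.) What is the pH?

From K1 = [H⁺][HCO3-]/[CO2*]:  pH = pK1 − log₁₀([CO2*]/[HCO3-])
log₁₀(0.0389) = -1.410
pH = 6.32 − (-1.410) = 7.73

pH = 7.73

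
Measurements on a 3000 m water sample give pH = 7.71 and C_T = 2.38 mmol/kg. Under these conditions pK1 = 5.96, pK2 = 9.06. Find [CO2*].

[CO2*] = 0.0398 mmol/kg

α₀ = 1 / (1 + K1/[H⁺] + K1K2/[H⁺]²) = 1 / (1 + 10^+1.75 + 10^+0.40)
   = 1 / (1 + 56.234 + 2.5119) = 1/59.746 = 0.01674
[CO2*] = α₀ × DIC = 0.01674 × 2.38 = 0.0398 mmol/kg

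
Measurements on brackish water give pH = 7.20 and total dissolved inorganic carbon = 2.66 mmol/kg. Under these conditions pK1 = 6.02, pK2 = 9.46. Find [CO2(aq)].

α₀ = 1 / (1 + K1/[H⁺] + K1K2/[H⁺]²) = 1 / (1 + 10^+1.18 + 10^-1.08)
   = 1 / (1 + 15.136 + 0.083176) = 1/16.219 = 0.06166
[CO2*] = α₀ × DIC = 0.06166 × 2.66 = 0.164 mmol/kg

[CO2*] = 0.164 mmol/kg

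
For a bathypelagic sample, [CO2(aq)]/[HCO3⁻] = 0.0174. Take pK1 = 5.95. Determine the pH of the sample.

From K1 = [H⁺][HCO3⁻]/[CO2(aq)]:  pH = pK1 − log₁₀([CO2(aq)]/[HCO3⁻])
log₁₀(0.0174) = -1.759
pH = 5.95 − (-1.759) = 7.71

pH = 7.71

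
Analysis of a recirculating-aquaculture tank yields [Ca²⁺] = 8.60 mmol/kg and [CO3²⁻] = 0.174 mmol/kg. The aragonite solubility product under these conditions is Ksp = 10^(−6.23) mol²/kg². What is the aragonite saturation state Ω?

Ω = 2.54

Ksp = 10^(−6.23) = 5.888×10^-7
Ω = [Ca²⁺][CO3²⁻]/Ksp = (8.60×10^-3)(0.174×10^-3) / 5.888×10^-7 = 2.54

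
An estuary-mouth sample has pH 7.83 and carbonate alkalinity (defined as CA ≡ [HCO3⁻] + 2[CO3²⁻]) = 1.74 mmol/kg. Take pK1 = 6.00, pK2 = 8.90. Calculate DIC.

CA = [HCO3⁻] + 2[CO3²⁻] = (α₁ + 2α₂)·DIC
At pH 7.83: [H⁺]/K1 = 10^-1.83 = 0.014791, K2/[H⁺] = 10^-1.07 = 0.085114
α₁ = 1/(1 + 0.014791 + 0.085114) = 1/1.0999 = 0.9092; α₂ = α₁·K2/[H⁺] = 0.07738
α₁ + 2α₂ = 1.0639
DIC = CA / (α₁ + 2α₂) = 1.74 / 1.0639 = 1.64 mmol/kg

DIC = 1.64 mmol/kg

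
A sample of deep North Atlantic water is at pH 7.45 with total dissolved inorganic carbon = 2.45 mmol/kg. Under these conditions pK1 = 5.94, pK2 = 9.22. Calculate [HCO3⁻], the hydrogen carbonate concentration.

[HCO3⁻] = 2.34 mmol/kg

α₁ = 1 / (1 + [H⁺]/K1 + K2/[H⁺]) = 1 / (1 + 10^-1.51 + 10^-1.77)
   = 1 / (1 + 0.030903 + 0.016982) = 1/1.0479 = 0.9543
[HCO3⁻] = α₁ × DIC = 0.9543 × 2.45 = 2.34 mmol/kg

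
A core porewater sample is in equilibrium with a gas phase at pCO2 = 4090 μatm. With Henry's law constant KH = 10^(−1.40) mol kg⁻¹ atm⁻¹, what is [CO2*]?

KH = 10^(−1.40) = 3.981×10^-2 mol kg⁻¹ atm⁻¹
[CO2*] = KH · pCO2 = 3.981×10^-2 × 4090×10^-6 atm = 1.63×10^-4 mol/kg

[CO2*] = 163 μmol/kg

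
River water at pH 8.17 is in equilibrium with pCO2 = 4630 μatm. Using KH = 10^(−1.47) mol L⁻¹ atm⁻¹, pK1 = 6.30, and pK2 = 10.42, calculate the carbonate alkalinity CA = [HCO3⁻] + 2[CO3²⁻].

[CO2*] = KH · pCO2 = 10^(−1.47) × 4630×10^-6 = 1.569×10^-4 mol/L
α₀ = 1/(1 + K1/[H⁺] + K1K2/[H⁺]²) = 1/(1 + 10^+1.87 + 10^-0.38) = 0.01324
DIC = [CO2*]/α₀ = 1.569×10^-4 / 0.01324 = 11.85 mmol/L
CA = (α₁ + 2α₂)·DIC = (0.9812 + 2×0.005518) × 11.85 = 11.8 mmol/L

CA = 11.8 mmol/L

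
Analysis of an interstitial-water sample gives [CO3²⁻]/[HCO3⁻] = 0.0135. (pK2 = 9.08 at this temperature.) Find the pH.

pH = 7.21

From K2 = [H⁺][CO3²⁻]/[HCO3⁻]:  pH = pK2 + log₁₀([CO3²⁻]/[HCO3⁻])
log₁₀(0.0135) = -1.870
pH = 9.08 + (-1.870) = 7.21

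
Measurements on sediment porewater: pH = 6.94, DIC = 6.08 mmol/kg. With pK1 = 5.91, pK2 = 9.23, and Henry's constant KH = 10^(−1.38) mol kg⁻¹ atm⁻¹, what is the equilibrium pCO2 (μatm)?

pCO2 = 1.24×10^4 μatm

α₀ = 1 / (1 + K1/[H⁺] + K1K2/[H⁺]²) = 1 / (1 + 10^+1.03 + 10^-1.26)
   = 1 / (1 + 10.715 + 0.054954) = 1/11.770 = 0.08496
[CO2*] = α₀ × DIC = 0.08496 × 6.08 = 0.5166 mmol/kg
pCO2 = [CO2*]/KH = 5.166×10^-4 / 4.169×10^-2 = 1.24×10^4 μatm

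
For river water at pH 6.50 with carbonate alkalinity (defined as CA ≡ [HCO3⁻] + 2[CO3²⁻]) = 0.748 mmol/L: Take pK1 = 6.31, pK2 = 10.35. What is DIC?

DIC = 1.23 mmol/L

CA = [HCO3⁻] + 2[CO3²⁻] = (α₁ + 2α₂)·DIC
At pH 6.50: [H⁺]/K1 = 10^-0.19 = 0.64565, K2/[H⁺] = 10^-3.85 = 0.00014125
α₁ = 1/(1 + 0.64565 + 0.00014125) = 1/1.6458 = 0.6076; α₂ = α₁·K2/[H⁺] = 8.583×10^-5
α₁ + 2α₂ = 0.6078
DIC = CA / (α₁ + 2α₂) = 0.748 / 0.6078 = 1.23 mmol/L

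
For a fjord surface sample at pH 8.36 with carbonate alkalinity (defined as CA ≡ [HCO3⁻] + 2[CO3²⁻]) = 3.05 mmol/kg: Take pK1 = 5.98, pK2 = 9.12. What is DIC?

DIC = 2.67 mmol/kg

CA = [HCO3⁻] + 2[CO3²⁻] = (α₁ + 2α₂)·DIC
At pH 8.36: [H⁺]/K1 = 10^-2.38 = 0.0041687, K2/[H⁺] = 10^-0.76 = 0.17378
α₁ = 1/(1 + 0.0041687 + 0.17378) = 1/1.1779 = 0.8489; α₂ = α₁·K2/[H⁺] = 0.1475
α₁ + 2α₂ = 1.1440
DIC = CA / (α₁ + 2α₂) = 3.05 / 1.1440 = 2.67 mmol/kg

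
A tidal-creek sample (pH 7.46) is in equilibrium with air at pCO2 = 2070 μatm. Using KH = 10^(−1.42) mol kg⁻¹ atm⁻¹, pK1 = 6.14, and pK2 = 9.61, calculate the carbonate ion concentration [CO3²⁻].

[CO2*] = KH · pCO2 = 10^(−1.42) × 2070×10^-6 = 7.870×10^-5 mol/kg
α₀ = 1/(1 + K1/[H⁺] + K1K2/[H⁺]²) = 1/(1 + 10^+1.32 + 10^-0.83) = 0.04537
DIC = [CO2*]/α₀ = 7.870×10^-5 / 0.04537 = 1.735 mmol/kg
[CO3²⁻] = α₂·DIC; α₂ = 0.006711, so [CO3²⁻] = 0.006711 × 1.735 = 0.0116 mmol/kg = 11.6 μmol/kg

[CO3²⁻] = 11.6 μmol/kg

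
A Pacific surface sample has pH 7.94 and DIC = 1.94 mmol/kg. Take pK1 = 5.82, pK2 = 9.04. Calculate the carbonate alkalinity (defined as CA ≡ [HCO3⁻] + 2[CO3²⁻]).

CA = 2.07 mmol/kg

CA = [HCO3⁻] + 2[CO3²⁻] = (α₁ + 2α₂)·DIC
At pH 7.94: [H⁺]/K1 = 10^-2.12 = 0.0075858, K2/[H⁺] = 10^-1.10 = 0.079433
α₁ = 1/(1 + 0.0075858 + 0.079433) = 1/1.0870 = 0.9199; α₂ = α₁·K2/[H⁺] = 0.07307
α₁ + 2α₂ = 1.0661
CA = 1.0661 × 1.94 = 2.07 mmol/kg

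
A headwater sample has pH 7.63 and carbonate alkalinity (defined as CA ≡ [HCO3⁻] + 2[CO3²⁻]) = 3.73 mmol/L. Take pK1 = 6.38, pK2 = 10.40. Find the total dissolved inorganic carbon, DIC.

CA = [HCO3⁻] + 2[CO3²⁻] = (α₁ + 2α₂)·DIC
At pH 7.63: [H⁺]/K1 = 10^-1.25 = 0.056234, K2/[H⁺] = 10^-2.77 = 0.0016982
α₁ = 1/(1 + 0.056234 + 0.0016982) = 1/1.0579 = 0.9452; α₂ = α₁·K2/[H⁺] = 0.001605
α₁ + 2α₂ = 0.9485
DIC = CA / (α₁ + 2α₂) = 3.73 / 0.9485 = 3.93 mmol/L

DIC = 3.93 mmol/L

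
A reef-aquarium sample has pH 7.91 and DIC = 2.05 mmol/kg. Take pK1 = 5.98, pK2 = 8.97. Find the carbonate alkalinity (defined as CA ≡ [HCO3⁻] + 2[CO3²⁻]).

CA = 2.19 mmol/kg

CA = [HCO3⁻] + 2[CO3²⁻] = (α₁ + 2α₂)·DIC
At pH 7.91: [H⁺]/K1 = 10^-1.93 = 0.011749, K2/[H⁺] = 10^-1.06 = 0.087096
α₁ = 1/(1 + 0.011749 + 0.087096) = 1/1.0988 = 0.9100; α₂ = α₁·K2/[H⁺] = 0.07926
α₁ + 2α₂ = 1.0686
CA = 1.0686 × 2.05 = 2.19 mmol/kg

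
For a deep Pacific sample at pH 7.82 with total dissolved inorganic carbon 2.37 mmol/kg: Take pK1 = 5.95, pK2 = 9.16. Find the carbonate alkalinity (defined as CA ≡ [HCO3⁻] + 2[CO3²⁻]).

CA = 2.44 mmol/kg

CA = [HCO3⁻] + 2[CO3²⁻] = (α₁ + 2α₂)·DIC
At pH 7.82: [H⁺]/K1 = 10^-1.87 = 0.013490, K2/[H⁺] = 10^-1.34 = 0.045709
α₁ = 1/(1 + 0.013490 + 0.045709) = 1/1.0592 = 0.9441; α₂ = α₁·K2/[H⁺] = 0.04315
α₁ + 2α₂ = 1.0304
CA = 1.0304 × 2.37 = 2.44 mmol/kg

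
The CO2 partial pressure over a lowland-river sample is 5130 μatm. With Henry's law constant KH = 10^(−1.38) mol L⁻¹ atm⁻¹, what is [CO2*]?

[CO2*] = 214 μmol/L

KH = 10^(−1.38) = 4.169×10^-2 mol L⁻¹ atm⁻¹
[CO2*] = KH · pCO2 = 4.169×10^-2 × 5130×10^-6 atm = 2.14×10^-4 mol/L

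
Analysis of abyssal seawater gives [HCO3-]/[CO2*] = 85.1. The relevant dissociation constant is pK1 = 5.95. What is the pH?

From K1 = [H⁺][HCO3-]/[CO2*]:  pH = pK1 + log₁₀([HCO3-]/[CO2*])
log₁₀(85.1) = +1.930
pH = 5.95 + (+1.930) = 7.88

pH = 7.88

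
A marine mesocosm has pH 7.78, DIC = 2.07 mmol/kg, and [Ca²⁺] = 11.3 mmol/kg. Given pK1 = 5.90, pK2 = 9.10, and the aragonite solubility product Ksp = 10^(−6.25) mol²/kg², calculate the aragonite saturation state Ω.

α₂ = 1 / (1 + [H⁺]/K2 + [H⁺]²/(K1K2)) = 1 / (1 + 10^+1.32 + 10^-0.56)
   = 1 / (1 + 20.893 + 0.27542) = 1/22.168 = 0.04511
[CO3²⁻] = α₂ × DIC = 0.04511 × 2.07 = 0.09338 mmol/kg
Ksp = 10^(−6.25) = 5.623×10^-7
Ω = [Ca²⁺][CO3²⁻]/Ksp = (11.3×10^-3)(9.338×10^-5) / 5.623×10^-7 = 1.88

Ω = 1.88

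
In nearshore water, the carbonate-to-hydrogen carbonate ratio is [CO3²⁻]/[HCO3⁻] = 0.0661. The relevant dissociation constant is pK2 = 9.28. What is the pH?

From K2 = [H⁺][CO3²⁻]/[HCO3⁻]:  pH = pK2 + log₁₀([CO3²⁻]/[HCO3⁻])
log₁₀(0.0661) = -1.180
pH = 9.28 + (-1.180) = 8.10

pH = 8.10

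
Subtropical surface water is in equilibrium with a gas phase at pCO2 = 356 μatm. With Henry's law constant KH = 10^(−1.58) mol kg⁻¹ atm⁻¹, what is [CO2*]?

KH = 10^(−1.58) = 2.630×10^-2 mol kg⁻¹ atm⁻¹
[CO2*] = KH · pCO2 = 2.630×10^-2 × 356×10^-6 atm = 9.36×10^-6 mol/kg

[CO2*] = 9.36 μmol/kg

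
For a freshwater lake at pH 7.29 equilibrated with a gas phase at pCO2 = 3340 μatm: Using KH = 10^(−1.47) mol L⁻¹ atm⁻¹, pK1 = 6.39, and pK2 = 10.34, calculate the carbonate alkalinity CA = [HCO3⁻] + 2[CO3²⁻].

CA = 0.901 mmol/L

[CO2*] = KH · pCO2 = 10^(−1.47) × 3340×10^-6 = 1.132×10^-4 mol/L
α₀ = 1/(1 + K1/[H⁺] + K1K2/[H⁺]²) = 1/(1 + 10^+0.90 + 10^-2.15) = 0.1117
DIC = [CO2*]/α₀ = 1.132×10^-4 / 0.1117 = 1.013 mmol/L
CA = (α₁ + 2α₂)·DIC = (0.8875 + 2×0.0007910) × 1.013 = 0.901 mmol/L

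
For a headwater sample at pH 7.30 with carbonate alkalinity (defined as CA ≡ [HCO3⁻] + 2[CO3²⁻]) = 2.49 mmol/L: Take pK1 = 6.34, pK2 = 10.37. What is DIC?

DIC = 2.76 mmol/L

CA = [HCO3⁻] + 2[CO3²⁻] = (α₁ + 2α₂)·DIC
At pH 7.30: [H⁺]/K1 = 10^-0.96 = 0.10965, K2/[H⁺] = 10^-3.07 = 0.00085114
α₁ = 1/(1 + 0.10965 + 0.00085114) = 1/1.1105 = 0.9005; α₂ = α₁·K2/[H⁺] = 0.0007664
α₁ + 2α₂ = 0.9020
DIC = CA / (α₁ + 2α₂) = 2.49 / 0.9020 = 2.76 mmol/L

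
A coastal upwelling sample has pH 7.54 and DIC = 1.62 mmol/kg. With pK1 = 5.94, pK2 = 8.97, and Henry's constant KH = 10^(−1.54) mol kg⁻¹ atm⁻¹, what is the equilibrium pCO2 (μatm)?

α₀ = 1 / (1 + K1/[H⁺] + K1K2/[H⁺]²) = 1 / (1 + 10^+1.60 + 10^+0.17)
   = 1 / (1 + 39.811 + 1.4791) = 1/42.290 = 0.02365
[CO2*] = α₀ × DIC = 0.02365 × 1.62 = 0.03831 mmol/kg
pCO2 = [CO2*]/KH = 3.831×10^-5 / 2.884×10^-2 = 1330 μatm

pCO2 = 1330 μatm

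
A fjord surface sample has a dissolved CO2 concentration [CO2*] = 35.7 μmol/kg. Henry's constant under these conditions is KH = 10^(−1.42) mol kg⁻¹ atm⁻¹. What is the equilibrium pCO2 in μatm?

KH = 10^(−1.42) = 3.802×10^-2 mol kg⁻¹ atm⁻¹
pCO2 = [CO2*]/KH = 35.7×10^-6 / 3.802×10^-2 = 9.39×10^-4 atm = 939 μatm

pCO2 = 939 μatm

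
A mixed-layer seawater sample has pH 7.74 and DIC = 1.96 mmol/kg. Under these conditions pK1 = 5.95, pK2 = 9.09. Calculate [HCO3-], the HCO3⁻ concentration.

[HCO3⁻] = 1.85 mmol/kg

α₁ = 1 / (1 + [H⁺]/K1 + K2/[H⁺]) = 1 / (1 + 10^-1.79 + 10^-1.35)
   = 1 / (1 + 0.016218 + 0.044668) = 1/1.0609 = 0.9426
[HCO3⁻] = α₁ × DIC = 0.9426 × 1.96 = 1.85 mmol/kg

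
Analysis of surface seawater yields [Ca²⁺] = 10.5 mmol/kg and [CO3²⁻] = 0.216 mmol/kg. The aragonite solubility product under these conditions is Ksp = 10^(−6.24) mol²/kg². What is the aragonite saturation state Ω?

Ω = 3.94

Ksp = 10^(−6.24) = 5.754×10^-7
Ω = [Ca²⁺][CO3²⁻]/Ksp = (10.5×10^-3)(0.216×10^-3) / 5.754×10^-7 = 3.94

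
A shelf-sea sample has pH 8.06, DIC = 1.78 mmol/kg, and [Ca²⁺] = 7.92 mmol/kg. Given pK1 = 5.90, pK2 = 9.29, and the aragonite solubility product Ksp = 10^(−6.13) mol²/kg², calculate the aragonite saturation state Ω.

Ω = 1.05

α₂ = 1 / (1 + [H⁺]/K2 + [H⁺]²/(K1K2)) = 1 / (1 + 10^+1.23 + 10^-0.93)
   = 1 / (1 + 16.982 + 0.11749) = 1/18.100 = 0.05525
[CO3²⁻] = α₂ × DIC = 0.05525 × 1.78 = 0.09834 mmol/kg
Ksp = 10^(−6.13) = 7.413×10^-7
Ω = [Ca²⁺][CO3²⁻]/Ksp = (7.92×10^-3)(9.834×10^-5) / 7.413×10^-7 = 1.05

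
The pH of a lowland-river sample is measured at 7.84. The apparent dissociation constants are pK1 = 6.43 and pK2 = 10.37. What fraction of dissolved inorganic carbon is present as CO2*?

α₀ = 1 / (1 + K1/[H⁺] + K1K2/[H⁺]²) = 1 / (1 + 10^+1.41 + 10^-1.12)
   = 1 / (1 + 25.704 + 0.075858) = 1/26.780 = 0.03734

α₀ = 0.0373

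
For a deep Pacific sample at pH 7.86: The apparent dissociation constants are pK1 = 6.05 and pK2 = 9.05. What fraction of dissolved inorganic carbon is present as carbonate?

α₂ = 1 / (1 + [H⁺]/K2 + [H⁺]²/(K1K2)) = 1 / (1 + 10^+1.19 + 10^-0.62)
   = 1 / (1 + 15.488 + 0.23988) = 1/16.728 = 0.05978

α₂ = 0.0598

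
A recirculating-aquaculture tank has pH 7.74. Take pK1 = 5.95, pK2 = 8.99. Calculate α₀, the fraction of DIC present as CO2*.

α₀ = 1 / (1 + K1/[H⁺] + K1K2/[H⁺]²) = 1 / (1 + 10^+1.79 + 10^+0.54)
   = 1 / (1 + 61.660 + 3.4674) = 1/66.127 = 0.01512

α₀ = 0.0151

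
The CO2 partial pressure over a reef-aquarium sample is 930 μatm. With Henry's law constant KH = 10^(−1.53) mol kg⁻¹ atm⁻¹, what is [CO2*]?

KH = 10^(−1.53) = 2.951×10^-2 mol kg⁻¹ atm⁻¹
[CO2*] = KH · pCO2 = 2.951×10^-2 × 930×10^-6 atm = 2.74×10^-5 mol/kg

[CO2*] = 27.4 μmol/kg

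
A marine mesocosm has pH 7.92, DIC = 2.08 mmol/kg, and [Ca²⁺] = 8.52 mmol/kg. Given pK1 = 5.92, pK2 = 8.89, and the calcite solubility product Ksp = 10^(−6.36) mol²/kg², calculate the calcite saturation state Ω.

α₂ = 1 / (1 + [H⁺]/K2 + [H⁺]²/(K1K2)) = 1 / (1 + 10^+0.97 + 10^-1.03)
   = 1 / (1 + 9.3325 + 0.093325) = 1/10.426 = 0.09592
[CO3²⁻] = α₂ × DIC = 0.09592 × 2.08 = 0.1995 mmol/kg
Ksp = 10^(−6.36) = 4.365×10^-7
Ω = [Ca²⁺][CO3²⁻]/Ksp = (8.52×10^-3)(1.995×10^-4) / 4.365×10^-7 = 3.89

Ω = 3.89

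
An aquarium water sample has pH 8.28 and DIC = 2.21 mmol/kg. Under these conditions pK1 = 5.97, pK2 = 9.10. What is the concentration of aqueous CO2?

α₀ = 1 / (1 + K1/[H⁺] + K1K2/[H⁺]²) = 1 / (1 + 10^+2.31 + 10^+1.49)
   = 1 / (1 + 204.17 + 30.903) = 1/236.08 = 0.004236
[CO2*] = α₀ × DIC = 0.004236 × 2.21 = 0.00936 mmol/kg = 9.36 μmol/kg

[CO2*] = 9.36 μmol/kg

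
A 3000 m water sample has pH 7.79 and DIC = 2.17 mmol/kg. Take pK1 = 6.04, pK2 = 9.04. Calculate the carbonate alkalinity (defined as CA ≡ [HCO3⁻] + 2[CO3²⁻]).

CA = 2.25 mmol/kg

CA = [HCO3⁻] + 2[CO3²⁻] = (α₁ + 2α₂)·DIC
At pH 7.79: [H⁺]/K1 = 10^-1.75 = 0.017783, K2/[H⁺] = 10^-1.25 = 0.056234
α₁ = 1/(1 + 0.017783 + 0.056234) = 1/1.0740 = 0.9311; α₂ = α₁·K2/[H⁺] = 0.05236
α₁ + 2α₂ = 1.0358
CA = 1.0358 × 2.17 = 2.25 mmol/kg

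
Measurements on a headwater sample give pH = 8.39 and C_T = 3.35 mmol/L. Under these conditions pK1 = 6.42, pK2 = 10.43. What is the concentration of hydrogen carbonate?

α₁ = 1 / (1 + [H⁺]/K1 + K2/[H⁺]) = 1 / (1 + 10^-1.97 + 10^-2.04)
   = 1 / (1 + 0.010715 + 0.0091201) = 1/1.0198 = 0.9806
[HCO3⁻] = α₁ × DIC = 0.9806 × 3.35 = 3.28 mmol/L

[HCO3⁻] = 3.28 mmol/L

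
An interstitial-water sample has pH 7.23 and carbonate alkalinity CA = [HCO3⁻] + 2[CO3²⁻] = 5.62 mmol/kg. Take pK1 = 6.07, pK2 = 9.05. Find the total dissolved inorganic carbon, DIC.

DIC = 5.91 mmol/kg

CA = [HCO3⁻] + 2[CO3²⁻] = (α₁ + 2α₂)·DIC
At pH 7.23: [H⁺]/K1 = 10^-1.16 = 0.069183, K2/[H⁺] = 10^-1.82 = 0.015136
α₁ = 1/(1 + 0.069183 + 0.015136) = 1/1.0843 = 0.9222; α₂ = α₁·K2/[H⁺] = 0.01396
α₁ + 2α₂ = 0.9502
DIC = CA / (α₁ + 2α₂) = 5.62 / 0.9502 = 5.91 mmol/kg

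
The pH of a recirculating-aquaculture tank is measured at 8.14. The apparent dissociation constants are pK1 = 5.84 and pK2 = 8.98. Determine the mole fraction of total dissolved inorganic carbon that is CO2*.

α₀ = 0.00436

α₀ = 1 / (1 + K1/[H⁺] + K1K2/[H⁺]²) = 1 / (1 + 10^+2.30 + 10^+1.46)
   = 1 / (1 + 199.53 + 28.840) = 1/229.37 = 0.004360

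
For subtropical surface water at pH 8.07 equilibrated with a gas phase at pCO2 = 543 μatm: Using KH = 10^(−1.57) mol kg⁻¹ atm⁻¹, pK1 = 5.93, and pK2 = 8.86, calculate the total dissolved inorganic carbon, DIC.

[CO2*] = KH · pCO2 = 10^(−1.57) × 543×10^-6 = 1.462×10^-5 mol/kg
α₀ = 1/(1 + K1/[H⁺] + K1K2/[H⁺]²) = 1/(1 + 10^+2.14 + 10^+1.35) = 0.006195
DIC = [CO2*]/α₀ = 1.462×10^-5 / 0.006195 = 2.36 mmol/kg

DIC = 2.36 mmol/kg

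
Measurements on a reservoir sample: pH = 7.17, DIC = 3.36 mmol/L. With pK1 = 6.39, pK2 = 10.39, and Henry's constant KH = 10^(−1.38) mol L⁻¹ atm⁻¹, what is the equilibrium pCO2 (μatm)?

pCO2 = 1.15×10^4 μatm

α₀ = 1 / (1 + K1/[H⁺] + K1K2/[H⁺]²) = 1 / (1 + 10^+0.78 + 10^-2.44)
   = 1 / (1 + 6.0256 + 0.0036308) = 1/7.0292 = 0.1423
[CO2*] = α₀ × DIC = 0.1423 × 3.36 = 0.4780 mmol/L
pCO2 = [CO2*]/KH = 4.780×10^-4 / 4.169×10^-2 = 1.15×10^4 μatm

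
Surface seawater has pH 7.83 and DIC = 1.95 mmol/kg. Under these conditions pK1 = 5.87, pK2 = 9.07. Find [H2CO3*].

[CO2*] = 0.0200 mmol/kg

α₀ = 1 / (1 + K1/[H⁺] + K1K2/[H⁺]²) = 1 / (1 + 10^+1.96 + 10^+0.72)
   = 1 / (1 + 91.201 + 5.2481) = 1/97.449 = 0.01026
[CO2*] = α₀ × DIC = 0.01026 × 1.95 = 0.0200 mmol/kg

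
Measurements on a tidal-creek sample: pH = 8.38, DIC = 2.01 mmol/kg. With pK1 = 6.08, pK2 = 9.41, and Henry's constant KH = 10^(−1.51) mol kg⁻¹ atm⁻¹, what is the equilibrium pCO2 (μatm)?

α₀ = 1 / (1 + K1/[H⁺] + K1K2/[H⁺]²) = 1 / (1 + 10^+2.30 + 10^+1.27)
   = 1 / (1 + 199.53 + 18.621) = 1/219.15 = 0.004563
[CO2*] = α₀ × DIC = 0.004563 × 2.01 = 0.009172 mmol/kg = 9.172 μmol/kg
pCO2 = [CO2*]/KH = 9.172×10^-6 / 3.090×10^-2 = 297 μatm

pCO2 = 297 μatm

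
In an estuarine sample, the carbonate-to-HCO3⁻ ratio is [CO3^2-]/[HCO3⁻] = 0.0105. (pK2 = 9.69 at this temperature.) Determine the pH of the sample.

From K2 = [H⁺][CO3^2-]/[HCO3⁻]:  pH = pK2 + log₁₀([CO3^2-]/[HCO3⁻])
log₁₀(0.0105) = -1.979
pH = 9.69 + (-1.979) = 7.71

pH = 7.71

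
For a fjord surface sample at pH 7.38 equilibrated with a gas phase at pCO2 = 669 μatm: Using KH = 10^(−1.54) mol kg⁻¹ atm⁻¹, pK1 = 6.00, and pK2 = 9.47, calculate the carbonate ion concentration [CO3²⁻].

[CO2*] = KH · pCO2 = 10^(−1.54) × 669×10^-6 = 1.929×10^-5 mol/kg
α₀ = 1/(1 + K1/[H⁺] + K1K2/[H⁺]²) = 1/(1 + 10^+1.38 + 10^-0.71) = 0.03971
DIC = [CO2*]/α₀ = 1.929×10^-5 / 0.03971 = 0.4859 mmol/kg
[CO3²⁻] = α₂·DIC; α₂ = 0.007743, so [CO3²⁻] = 0.007743 × 0.4859 = 0.00376 mmol/kg = 3.76 μmol/kg

[CO3²⁻] = 3.76 μmol/kg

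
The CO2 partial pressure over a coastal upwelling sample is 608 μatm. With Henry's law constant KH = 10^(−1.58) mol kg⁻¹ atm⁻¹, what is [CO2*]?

KH = 10^(−1.58) = 2.630×10^-2 mol kg⁻¹ atm⁻¹
[CO2*] = KH · pCO2 = 2.630×10^-2 × 608×10^-6 atm = 1.60×10^-5 mol/kg

[CO2*] = 16.0 μmol/kg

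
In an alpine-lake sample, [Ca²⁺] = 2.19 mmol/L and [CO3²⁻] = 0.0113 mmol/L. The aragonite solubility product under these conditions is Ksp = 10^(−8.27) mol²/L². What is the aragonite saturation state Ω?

Ω = 4.61

Ksp = 10^(−8.27) = 5.370×10^-9
Ω = [Ca²⁺][CO3²⁻]/Ksp = (2.19×10^-3)(0.0113×10^-3) / 5.370×10^-9 = 4.61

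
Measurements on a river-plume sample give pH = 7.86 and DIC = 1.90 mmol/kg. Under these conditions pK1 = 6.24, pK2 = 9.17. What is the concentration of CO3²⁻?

α₂ = 1 / (1 + [H⁺]/K2 + [H⁺]²/(K1K2)) = 1 / (1 + 10^+1.31 + 10^-0.31)
   = 1 / (1 + 20.417 + 0.48978) = 1/21.907 = 0.04565
[CO3²⁻] = α₂ × DIC = 0.04565 × 1.90 = 0.0867 mmol/kg

[CO3²⁻] = 0.0867 mmol/kg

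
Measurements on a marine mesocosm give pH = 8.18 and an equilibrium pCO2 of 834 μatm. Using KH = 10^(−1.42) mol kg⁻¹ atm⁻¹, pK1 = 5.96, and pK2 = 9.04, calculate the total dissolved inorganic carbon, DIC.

[CO2*] = KH · pCO2 = 10^(−1.42) × 834×10^-6 = 3.171×10^-5 mol/kg
α₀ = 1/(1 + K1/[H⁺] + K1K2/[H⁺]²) = 1/(1 + 10^+2.22 + 10^+1.36) = 0.005267
DIC = [CO2*]/α₀ = 3.171×10^-5 / 0.005267 = 6.02 mmol/kg

DIC = 6.02 mmol/kg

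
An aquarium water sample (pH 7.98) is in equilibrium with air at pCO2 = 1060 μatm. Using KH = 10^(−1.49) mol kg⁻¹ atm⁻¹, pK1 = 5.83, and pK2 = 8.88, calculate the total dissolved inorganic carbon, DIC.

DIC = 5.49 mmol/kg

[CO2*] = KH · pCO2 = 10^(−1.49) × 1060×10^-6 = 3.430×10^-5 mol/kg
α₀ = 1/(1 + K1/[H⁺] + K1K2/[H⁺]²) = 1/(1 + 10^+2.15 + 10^+1.25) = 0.006249
DIC = [CO2*]/α₀ = 3.430×10^-5 / 0.006249 = 5.49 mmol/kg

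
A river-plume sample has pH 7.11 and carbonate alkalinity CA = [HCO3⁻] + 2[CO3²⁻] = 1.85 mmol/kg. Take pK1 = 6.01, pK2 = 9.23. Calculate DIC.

DIC = 1.98 mmol/kg

CA = [HCO3⁻] + 2[CO3²⁻] = (α₁ + 2α₂)·DIC
At pH 7.11: [H⁺]/K1 = 10^-1.10 = 0.079433, K2/[H⁺] = 10^-2.12 = 0.0075858
α₁ = 1/(1 + 0.079433 + 0.0075858) = 1/1.0870 = 0.9199; α₂ = α₁·K2/[H⁺] = 0.006979
α₁ + 2α₂ = 0.9339
DIC = CA / (α₁ + 2α₂) = 1.85 / 0.9339 = 1.98 mmol/kg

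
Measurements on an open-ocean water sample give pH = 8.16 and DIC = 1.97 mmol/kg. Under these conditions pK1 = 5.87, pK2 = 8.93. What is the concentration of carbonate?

[CO3²⁻] = 0.285 mmol/kg

α₂ = 1 / (1 + [H⁺]/K2 + [H⁺]²/(K1K2)) = 1 / (1 + 10^+0.77 + 10^-1.52)
   = 1 / (1 + 5.8884 + 0.030200) = 1/6.9186 = 0.1445
[CO3²⁻] = α₂ × DIC = 0.1445 × 1.97 = 0.285 mmol/kg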